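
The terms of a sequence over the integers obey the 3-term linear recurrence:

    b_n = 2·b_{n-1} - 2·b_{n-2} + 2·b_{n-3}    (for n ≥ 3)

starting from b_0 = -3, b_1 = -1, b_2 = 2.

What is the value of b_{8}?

-16

b_3 = 2·2 + -2·-1 + 2·-3 = 0
b_4 = 2·0 + -2·2 + 2·-1 = -6
b_5 = 2·-6 + -2·0 + 2·2 = -8
b_6 = 2·-8 + -2·-6 + 2·0 = -4
b_7 = 2·-4 + -2·-8 + 2·-6 = -4
b_8 = 2·-4 + -2·-4 + 2·-8 = -16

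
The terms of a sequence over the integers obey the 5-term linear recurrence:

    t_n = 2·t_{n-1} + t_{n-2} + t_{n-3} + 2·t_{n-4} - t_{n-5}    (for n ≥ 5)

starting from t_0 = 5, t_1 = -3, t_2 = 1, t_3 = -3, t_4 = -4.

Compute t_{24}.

t_5 = 2·-4 + 1·-3 + 1·1 + 2·-3 + -1·5 = -21
t_6 = 2·-21 + 1·-4 + 1·-3 + 2·1 + -1·-3 = -44
t_7 = 2·-44 + 1·-21 + 1·-4 + 2·-3 + -1·1 = -120
t_8 = 2·-120 + 1·-44 + 1·-21 + 2·-4 + -1·-3 = -310
t_9 = 2·-310 + 1·-120 + 1·-44 + 2·-21 + -1·-4 = -822
t_10 = 2·-822 + 1·-310 + 1·-120 + 2·-44 + -1·-21 = -2141
t_11 = 2·-2141 + 1·-822 + 1·-310 + 2·-120 + -1·-44 = -5610
t_12 = 2·-5610 + 1·-2141 + 1·-822 + 2·-310 + -1·-120 = -14683
t_13 = 2·-14683 + 1·-5610 + 1·-2141 + 2·-822 + -1·-310 = -38451
t_14 = 2·-38451 + 1·-14683 + 1·-5610 + 2·-2141 + -1·-822 = -100655
t_15 = 2·-100655 + 1·-38451 + 1·-14683 + 2·-5610 + -1·-2141 = -263523
t_16 = 2·-263523 + 1·-100655 + 1·-38451 + 2·-14683 + -1·-5610 = -689908
t_17 = 2·-689908 + 1·-263523 + 1·-100655 + 2·-38451 + -1·-14683 = -1806213
t_18 = 2·-1806213 + 1·-689908 + 1·-263523 + 2·-100655 + -1·-38451 = -4728716
t_19 = 2·-4728716 + 1·-1806213 + 1·-689908 + 2·-263523 + -1·-100655 = -12379944
t_20 = 2·-12379944 + 1·-4728716 + 1·-1806213 + 2·-689908 + -1·-263523 = -32411110
t_21 = 2·-32411110 + 1·-12379944 + 1·-4728716 + 2·-1806213 + -1·-689908 = -84853398
t_22 = 2·-84853398 + 1·-32411110 + 1·-12379944 + 2·-4728716 + -1·-1806213 = -222149069
t_23 = 2·-222149069 + 1·-84853398 + 1·-32411110 + 2·-12379944 + -1·-4728716 = -581593818
t_24 = 2·-581593818 + 1·-222149069 + 1·-84853398 + 2·-32411110 + -1·-12379944 = -1522632379

-1522632379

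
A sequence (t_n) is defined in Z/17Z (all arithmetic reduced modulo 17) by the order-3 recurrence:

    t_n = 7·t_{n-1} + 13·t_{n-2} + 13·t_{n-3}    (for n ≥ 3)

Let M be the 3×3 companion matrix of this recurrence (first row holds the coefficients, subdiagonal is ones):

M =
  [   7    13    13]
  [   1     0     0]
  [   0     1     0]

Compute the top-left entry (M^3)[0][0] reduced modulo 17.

(M^3)[0][0] is the top entry after applying M 3 times to the unit state (1, 0, 0). Equivalently it is h_{5} for the auxiliary sequence (h_n) obeying the same recurrence with h_2 = 1 and h_i = 0 for 0 ≤ i < 2:
h_3 = 7·1 + 13·0 + 13·0 = 7
h_4 = 7·7 + 13·1 + 13·0 = 11
h_5 = 7·11 + 13·7 + 13·1 = 11

11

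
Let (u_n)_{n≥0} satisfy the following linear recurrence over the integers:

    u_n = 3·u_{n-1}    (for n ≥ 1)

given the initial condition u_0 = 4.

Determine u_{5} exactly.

972

u_1 = 3·4 = 12
u_2 = 3·12 = 36
u_3 = 3·36 = 108
u_4 = 3·108 = 324
u_5 = 3·324 = 972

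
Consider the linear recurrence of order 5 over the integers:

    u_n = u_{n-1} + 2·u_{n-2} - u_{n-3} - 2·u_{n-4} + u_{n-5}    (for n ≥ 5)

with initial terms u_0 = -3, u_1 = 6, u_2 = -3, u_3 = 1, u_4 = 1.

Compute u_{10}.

u_5 = 1·1 + 2·1 + -1·-3 + -2·6 + 1·-3 = -9
u_6 = 1·-9 + 2·1 + -1·1 + -2·-3 + 1·6 = 4
u_7 = 1·4 + 2·-9 + -1·1 + -2·1 + 1·-3 = -20
u_8 = 1·-20 + 2·4 + -1·-9 + -2·1 + 1·1 = -4
u_9 = 1·-4 + 2·-20 + -1·4 + -2·-9 + 1·1 = -29
u_10 = 1·-29 + 2·-4 + -1·-20 + -2·4 + 1·-9 = -34

-34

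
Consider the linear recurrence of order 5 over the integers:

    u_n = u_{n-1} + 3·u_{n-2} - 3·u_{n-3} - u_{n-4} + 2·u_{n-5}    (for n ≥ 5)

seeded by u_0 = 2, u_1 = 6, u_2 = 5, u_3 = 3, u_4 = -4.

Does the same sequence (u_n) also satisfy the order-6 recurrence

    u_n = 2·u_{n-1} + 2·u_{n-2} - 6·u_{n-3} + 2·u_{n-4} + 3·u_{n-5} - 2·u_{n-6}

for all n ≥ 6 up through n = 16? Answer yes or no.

Terms u_0..u_16: 2, 6, 5, 3, -4, -12, -26, -43, -75, -122, -216, -366, -659, -1137, -2044, -3544, -6338
n=6: candidate gives -26, actual u_6 = -26 ✓
n=7: candidate gives -43, actual u_7 = -43 ✓
n=8: candidate gives -75, actual u_8 = -75 ✓
n=9: candidate gives -122, actual u_9 = -122 ✓
n=10: candidate gives -216, actual u_10 = -216 ✓
n=11: candidate gives -366, actual u_11 = -366 ✓
n=12: candidate gives -659, actual u_12 = -659 ✓
n=13: candidate gives -1137, actual u_13 = -1137 ✓
n=14: candidate gives -2044, actual u_14 = -2044 ✓
n=15: candidate gives -3544, actual u_15 = -3544 ✓
n=16: candidate gives -6338, actual u_16 = -6338 ✓

yes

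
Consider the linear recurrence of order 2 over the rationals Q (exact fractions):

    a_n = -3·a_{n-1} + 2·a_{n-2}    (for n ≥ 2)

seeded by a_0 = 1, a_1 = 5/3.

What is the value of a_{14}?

a_2 = -3·5/3 + 2·1 = -3
a_3 = -3·-3 + 2·5/3 = 37/3
a_4 = -3·37/3 + 2·-3 = -43
a_5 = -3·-43 + 2·37/3 = 461/3
a_6 = -3·461/3 + 2·-43 = -547
a_7 = -3·-547 + 2·461/3 = 5845/3
a_8 = -3·5845/3 + 2·-547 = -6939
a_9 = -3·-6939 + 2·5845/3 = 74141/3
a_10 = -3·74141/3 + 2·-6939 = -88019
a_11 = -3·-88019 + 2·74141/3 = 940453/3
a_12 = -3·940453/3 + 2·-88019 = -1116491
a_13 = -3·-1116491 + 2·940453/3 = 11929325/3
a_14 = -3·11929325/3 + 2·-1116491 = -14162307

-14162307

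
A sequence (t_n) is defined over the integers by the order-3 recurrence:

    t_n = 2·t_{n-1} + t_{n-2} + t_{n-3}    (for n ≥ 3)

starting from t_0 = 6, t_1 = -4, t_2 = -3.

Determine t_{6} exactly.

t_3 = 2·-3 + 1·-4 + 1·6 = -4
t_4 = 2·-4 + 1·-3 + 1·-4 = -15
t_5 = 2·-15 + 1·-4 + 1·-3 = -37
t_6 = 2·-37 + 1·-15 + 1·-4 = -93

-93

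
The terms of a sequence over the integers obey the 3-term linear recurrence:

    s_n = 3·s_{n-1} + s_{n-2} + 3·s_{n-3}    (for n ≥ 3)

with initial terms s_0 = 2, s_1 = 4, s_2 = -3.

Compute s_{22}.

57865845459

s_3 = 3·-3 + 1·4 + 3·2 = 1
s_4 = 3·1 + 1·-3 + 3·4 = 12
s_5 = 3·12 + 1·1 + 3·-3 = 28
s_6 = 3·28 + 1·12 + 3·1 = 99
s_7 = 3·99 + 1·28 + 3·12 = 361
s_8 = 3·361 + 1·99 + 3·28 = 1266
s_9 = 3·1266 + 1·361 + 3·99 = 4456
s_10 = 3·4456 + 1·1266 + 3·361 = 15717
s_11 = 3·15717 + 1·4456 + 3·1266 = 55405
s_12 = 3·55405 + 1·15717 + 3·4456 = 195300
s_13 = 3·195300 + 1·55405 + 3·15717 = 688456
s_14 = 3·688456 + 1·195300 + 3·55405 = 2426883
s_15 = 3·2426883 + 1·688456 + 3·195300 = 8555005
s_16 = 3·8555005 + 1·2426883 + 3·688456 = 30157266
s_17 = 3·30157266 + 1·8555005 + 3·2426883 = 106307452
s_18 = 3·106307452 + 1·30157266 + 3·8555005 = 374744637
s_19 = 3·374744637 + 1·106307452 + 3·30157266 = 1321013161
s_20 = 3·1321013161 + 1·374744637 + 3·106307452 = 4656706476
s_21 = 3·4656706476 + 1·1321013161 + 3·374744637 = 16415366500
s_22 = 3·16415366500 + 1·4656706476 + 3·1321013161 = 57865845459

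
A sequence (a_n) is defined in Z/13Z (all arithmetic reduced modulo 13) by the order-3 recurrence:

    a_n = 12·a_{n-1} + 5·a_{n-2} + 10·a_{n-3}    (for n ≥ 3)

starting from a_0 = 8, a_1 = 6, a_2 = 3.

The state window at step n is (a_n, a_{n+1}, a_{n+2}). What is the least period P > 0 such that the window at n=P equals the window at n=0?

78

n=0: window = (8, 6, 3)
n=1: window = (6, 3, 3)
n=2: window = (3, 3, 7)
n=3: window = (3, 7, 12)
n=4: window = (7, 12, 1)
n=5: window = (12, 1, 12)
n=6: window = (1, 12, 9)
n=7: window = (12, 9, 9)
n=8: window = (9, 9, 0)
n=9: window = (9, 0, 5)
n=10: window = (0, 5, 7)
n=11: window = (5, 7, 5)
n=12: window = (7, 5, 2)
n=13: window = (5, 2, 2)
n=14: window = (2, 2, 6)
n=15: window = (2, 6, 11)
n=16: window = (6, 11, 0)
n=17: window = (11, 0, 11)
n=18: window = (0, 11, 8)
n=19: window = (11, 8, 8)
n=20: window = (8, 8, 12)
n=21: window = (8, 12, 4)
n=22: window = (12, 4, 6)
n=23: window = (4, 6, 4)
n=24: window = (6, 4, 1)
n=25: window = (4, 1, 1)
n=26: window = (1, 1, 5)
n=27: window = (1, 5, 10)
n=28: window = (5, 10, 12)
n=29: window = (10, 12, 10)
n=30: window = (12, 10, 7)
n=31: window = (10, 7, 7)
n=32: window = (7, 7, 11)
n=33: window = (7, 11, 3)
n=34: window = (11, 3, 5)
n=35: window = (3, 5, 3)
n=36: window = (5, 3, 0)
n=37: window = (3, 0, 0)
n=38: window = (0, 0, 4)
n=39: window = (0, 4, 9)
n=40: window = (4, 9, 11)
…
n=76: window = (1, 6, 8)
n=77: window = (6, 8, 6)
n=78: window = (8, 6, 3)
window at n=78 equals window at n=0 → period = 78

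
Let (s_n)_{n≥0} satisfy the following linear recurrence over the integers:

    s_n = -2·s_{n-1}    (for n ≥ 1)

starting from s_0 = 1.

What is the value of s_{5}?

s_1 = -2·1 = -2
s_2 = -2·-2 = 4
s_3 = -2·4 = -8
s_4 = -2·-8 = 16
s_5 = -2·16 = -32

-32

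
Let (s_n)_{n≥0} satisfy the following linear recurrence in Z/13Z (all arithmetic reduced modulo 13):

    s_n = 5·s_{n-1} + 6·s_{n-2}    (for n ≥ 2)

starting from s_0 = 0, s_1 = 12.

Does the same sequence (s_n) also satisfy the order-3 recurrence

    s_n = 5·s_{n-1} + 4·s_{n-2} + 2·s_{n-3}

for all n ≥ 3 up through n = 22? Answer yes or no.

Terms s_0..s_22: 0, 12, 8, 8, 10, 7, 4, 10, 9, 1, 7, 2, 0, 12, 8, 8, 10, 7, 4, 10, 9, 1, 7
n=3: candidate gives 10, actual s_3 = 8 ✗

no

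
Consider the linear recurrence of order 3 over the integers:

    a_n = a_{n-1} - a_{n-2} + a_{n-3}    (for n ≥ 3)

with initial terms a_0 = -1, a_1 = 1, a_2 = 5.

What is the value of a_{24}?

a_3 = 1·5 + -1·1 + 1·-1 = 3
a_4 = 1·3 + -1·5 + 1·1 = -1
a_5 = 1·-1 + -1·3 + 1·5 = 1
a_6 = 1·1 + -1·-1 + 1·3 = 5
(a_4, a_5, a_6) = (-1, 1, 5) = (a_0, a_1, a_2), so the sequence has period 4.
24 ≡ 0 (mod 4), hence a_24 = a_0 = -1.

-1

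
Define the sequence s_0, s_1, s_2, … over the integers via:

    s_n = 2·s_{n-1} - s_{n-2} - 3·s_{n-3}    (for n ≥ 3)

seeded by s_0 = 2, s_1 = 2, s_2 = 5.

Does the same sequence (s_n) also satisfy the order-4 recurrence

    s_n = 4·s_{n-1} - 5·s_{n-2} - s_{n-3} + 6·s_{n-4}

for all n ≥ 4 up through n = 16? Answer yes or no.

Terms s_0..s_16: 2, 2, 5, 2, -7, -31, -61, -70, 14, 281, 758, 1193, 785, -1897, -8158, -16774, -19699
n=4: candidate gives -7, actual s_4 = -7 ✓
n=5: candidate gives -31, actual s_5 = -31 ✓
n=6: candidate gives -61, actual s_6 = -61 ✓
n=7: candidate gives -70, actual s_7 = -70 ✓
n=8: candidate gives 14, actual s_8 = 14 ✓
n=9: candidate gives 281, actual s_9 = 281 ✓
n=10: candidate gives 758, actual s_10 = 758 ✓
n=11: candidate gives 1193, actual s_11 = 1193 ✓
n=12: candidate gives 785, actual s_12 = 785 ✓
n=13: candidate gives -1897, actual s_13 = -1897 ✓
n=14: candidate gives -8158, actual s_14 = -8158 ✓
n=15: candidate gives -16774, actual s_15 = -16774 ✓
n=16: candidate gives -19699, actual s_16 = -19699 ✓

yes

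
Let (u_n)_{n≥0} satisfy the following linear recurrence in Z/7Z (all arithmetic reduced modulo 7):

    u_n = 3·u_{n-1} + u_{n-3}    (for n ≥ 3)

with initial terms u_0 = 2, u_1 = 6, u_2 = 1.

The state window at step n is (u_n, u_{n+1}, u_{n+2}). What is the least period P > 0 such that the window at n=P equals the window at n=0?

n=0: window = (2, 6, 1)
n=1: window = (6, 1, 5)
n=2: window = (1, 5, 0)
n=3: window = (5, 0, 1)
n=4: window = (0, 1, 1)
n=5: window = (1, 1, 3)
n=6: window = (1, 3, 3)
n=7: window = (3, 3, 3)
n=8: window = (3, 3, 5)
n=9: window = (3, 5, 4)
n=10: window = (5, 4, 1)
n=11: window = (4, 1, 1)
n=12: window = (1, 1, 0)
n=13: window = (1, 0, 1)
n=14: window = (0, 1, 4)
n=15: window = (1, 4, 5)
n=16: window = (4, 5, 2)
n=17: window = (5, 2, 3)
n=18: window = (2, 3, 0)
n=19: window = (3, 0, 2)
n=20: window = (0, 2, 2)
n=21: window = (2, 2, 6)
n=22: window = (2, 6, 6)
n=23: window = (6, 6, 6)
n=24: window = (6, 6, 3)
n=25: window = (6, 3, 1)
n=26: window = (3, 1, 2)
n=27: window = (1, 2, 2)
n=28: window = (2, 2, 0)
n=29: window = (2, 0, 2)
n=30: window = (0, 2, 1)
n=31: window = (2, 1, 3)
n=32: window = (1, 3, 4)
n=33: window = (3, 4, 6)
n=34: window = (4, 6, 0)
n=35: window = (6, 0, 4)
n=36: window = (0, 4, 4)
n=37: window = (4, 4, 5)
n=38: window = (4, 5, 5)
n=39: window = (5, 5, 5)
n=40: window = (5, 5, 6)
…
n=46: window = (0, 4, 2)
n=47: window = (4, 2, 6)
n=48: window = (2, 6, 1)
window at n=48 equals window at n=0 → period = 48

48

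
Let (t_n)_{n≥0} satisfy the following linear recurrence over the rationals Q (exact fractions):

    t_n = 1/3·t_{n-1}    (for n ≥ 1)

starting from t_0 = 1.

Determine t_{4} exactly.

t_1 = 1/3·1 = 1/3
t_2 = 1/3·1/3 = 1/9
t_3 = 1/3·1/9 = 1/27
t_4 = 1/3·1/27 = 1/81

1/81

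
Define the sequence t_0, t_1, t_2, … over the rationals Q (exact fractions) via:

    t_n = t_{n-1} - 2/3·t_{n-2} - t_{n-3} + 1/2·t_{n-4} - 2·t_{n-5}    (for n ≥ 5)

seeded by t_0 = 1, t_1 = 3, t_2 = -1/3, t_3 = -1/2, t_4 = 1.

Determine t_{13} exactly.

t_5 = 1·1 + -2/3·-1/2 + -1·-1/3 + 1/2·3 + -2·1 = 7/6
t_6 = 1·7/6 + -2/3·1 + -1·-1/2 + 1/2·-1/3 + -2·3 = -31/6
t_7 = 1·-31/6 + -2/3·7/6 + -1·1 + 1/2·-1/2 + -2·-1/3 = -235/36
t_8 = 1·-235/36 + -2/3·-31/6 + -1·7/6 + 1/2·1 + -2·-1/2 = -11/4
t_9 = 1·-11/4 + -2/3·-235/36 + -1·-31/6 + 1/2·7/6 + -2·1 = 289/54
t_10 = 1·289/54 + -2/3·-11/4 + -1·-235/36 + 1/2·-31/6 + -2·7/6 = 475/54
t_11 = 1·475/54 + -2/3·289/54 + -1·-11/4 + 1/2·-235/36 + -2·-31/6 = 9751/648
t_12 = 1·9751/648 + -2/3·475/54 + -1·289/54 + 1/2·-11/4 + -2·-235/36 = 2513/162
t_13 = 1·2513/162 + -2/3·9751/648 + -1·475/54 + 1/2·289/54 + -2·-11/4 = 1181/243

1181/243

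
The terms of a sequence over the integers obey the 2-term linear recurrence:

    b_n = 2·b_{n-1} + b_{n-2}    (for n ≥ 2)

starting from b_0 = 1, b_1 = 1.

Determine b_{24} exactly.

768398401

b_2 = 2·1 + 1·1 = 3
b_3 = 2·3 + 1·1 = 7
b_4 = 2·7 + 1·3 = 17
b_5 = 2·17 + 1·7 = 41
b_6 = 2·41 + 1·17 = 99
b_7 = 2·99 + 1·41 = 239
b_8 = 2·239 + 1·99 = 577
b_9 = 2·577 + 1·239 = 1393
b_10 = 2·1393 + 1·577 = 3363
b_11 = 2·3363 + 1·1393 = 8119
b_12 = 2·8119 + 1·3363 = 19601
b_13 = 2·19601 + 1·8119 = 47321
b_14 = 2·47321 + 1·19601 = 114243
b_15 = 2·114243 + 1·47321 = 275807
b_16 = 2·275807 + 1·114243 = 665857
b_17 = 2·665857 + 1·275807 = 1607521
b_18 = 2·1607521 + 1·665857 = 3880899
b_19 = 2·3880899 + 1·1607521 = 9369319
b_20 = 2·9369319 + 1·3880899 = 22619537
b_21 = 2·22619537 + 1·9369319 = 54608393
b_22 = 2·54608393 + 1·22619537 = 131836323
b_23 = 2·131836323 + 1·54608393 = 318281039
b_24 = 2·318281039 + 1·131836323 = 768398401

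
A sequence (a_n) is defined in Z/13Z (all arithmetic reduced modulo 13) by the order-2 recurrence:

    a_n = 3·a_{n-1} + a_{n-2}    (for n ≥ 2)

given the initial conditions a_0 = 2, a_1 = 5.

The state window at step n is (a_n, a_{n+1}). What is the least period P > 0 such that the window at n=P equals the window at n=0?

n=0: window = (2, 5)
n=1: window = (5, 4)
n=2: window = (4, 4)
n=3: window = (4, 3)
n=4: window = (3, 0)
n=5: window = (0, 3)
n=6: window = (3, 9)
n=7: window = (9, 4)
n=8: window = (4, 8)
n=9: window = (8, 2)
n=10: window = (2, 1)
n=11: window = (1, 5)
n=12: window = (5, 3)
n=13: window = (3, 1)
n=14: window = (1, 6)
n=15: window = (6, 6)
n=16: window = (6, 11)
n=17: window = (11, 0)
n=18: window = (0, 11)
n=19: window = (11, 7)
n=20: window = (7, 6)
n=21: window = (6, 12)
n=22: window = (12, 3)
n=23: window = (3, 8)
n=24: window = (8, 1)
n=25: window = (1, 11)
n=26: window = (11, 8)
n=27: window = (8, 9)
n=28: window = (9, 9)
n=29: window = (9, 10)
n=30: window = (10, 0)
n=31: window = (0, 10)
n=32: window = (10, 4)
n=33: window = (4, 9)
n=34: window = (9, 5)
n=35: window = (5, 11)
n=36: window = (11, 12)
n=37: window = (12, 8)
n=38: window = (8, 10)
n=39: window = (10, 12)
n=40: window = (12, 7)
…
n=50: window = (5, 12)
n=51: window = (12, 2)
n=52: window = (2, 5)
window at n=52 equals window at n=0 → period = 52

52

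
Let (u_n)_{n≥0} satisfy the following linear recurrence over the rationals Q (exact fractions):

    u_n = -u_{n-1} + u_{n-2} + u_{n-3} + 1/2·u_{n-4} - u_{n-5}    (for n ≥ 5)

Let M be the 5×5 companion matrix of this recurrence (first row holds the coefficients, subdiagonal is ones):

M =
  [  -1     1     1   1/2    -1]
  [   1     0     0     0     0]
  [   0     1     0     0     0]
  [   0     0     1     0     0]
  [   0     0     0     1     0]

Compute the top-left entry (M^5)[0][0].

(M^5)[0][0] is the top entry after applying M 5 times to the unit state (1, 0, 0, 0, 0). Equivalently it is h_{9} for the auxiliary sequence (h_n) obeying the same recurrence with h_4 = 1 and h_i = 0 for 0 ≤ i < 4:
h_5 = -1·1 + 1·0 + 1·0 + 1/2·0 + -1·0 = -1
h_6 = -1·-1 + 1·1 + 1·0 + 1/2·0 + -1·0 = 2
h_7 = -1·2 + 1·-1 + 1·1 + 1/2·0 + -1·0 = -2
h_8 = -1·-2 + 1·2 + 1·-1 + 1/2·1 + -1·0 = 7/2
h_9 = -1·7/2 + 1·-2 + 1·2 + 1/2·-1 + -1·1 = -5

-5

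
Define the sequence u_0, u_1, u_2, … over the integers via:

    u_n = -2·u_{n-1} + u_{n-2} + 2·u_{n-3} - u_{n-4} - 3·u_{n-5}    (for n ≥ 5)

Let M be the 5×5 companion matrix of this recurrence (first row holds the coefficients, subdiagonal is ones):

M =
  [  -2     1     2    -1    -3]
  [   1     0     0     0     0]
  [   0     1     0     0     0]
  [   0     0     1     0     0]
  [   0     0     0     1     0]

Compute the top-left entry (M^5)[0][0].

(M^5)[0][0] is the top entry after applying M 5 times to the unit state (1, 0, 0, 0, 0). Equivalently it is h_{9} for the auxiliary sequence (h_n) obeying the same recurrence with h_4 = 1 and h_i = 0 for 0 ≤ i < 4:
h_5 = -2·1 + 1·0 + 2·0 + -1·0 + -3·0 = -2
h_6 = -2·-2 + 1·1 + 2·0 + -1·0 + -3·0 = 5
h_7 = -2·5 + 1·-2 + 2·1 + -1·0 + -3·0 = -10
h_8 = -2·-10 + 1·5 + 2·-2 + -1·1 + -3·0 = 20
h_9 = -2·20 + 1·-10 + 2·5 + -1·-2 + -3·1 = -41

-41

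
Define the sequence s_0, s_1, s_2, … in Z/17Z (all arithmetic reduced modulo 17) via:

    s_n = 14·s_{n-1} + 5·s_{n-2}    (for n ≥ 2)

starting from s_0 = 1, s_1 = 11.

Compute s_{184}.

s_2 = 14·11 + 5·1 = 6
s_3 = 14·6 + 5·11 = 3
s_4 = 14·3 + 5·6 = 4
s_5 = 14·4 + 5·3 = 3
s_6 = 14·3 + 5·4 = 11
s_7 = 14·11 + 5·3 = 16
s_8 = 14·16 + 5·11 = 7
s_9 = 14·7 + 5·16 = 8
s_10 = 14·8 + 5·7 = 11
s_11 = 14·11 + 5·8 = 7
s_12 = 14·7 + 5·11 = 0
s_13 = 14·0 + 5·7 = 1
s_14 = 14·1 + 5·0 = 14
s_15 = 14·14 + 5·1 = 14
s_16 = 14·14 + 5·14 = 11
s_17 = 14·11 + 5·14 = 3
s_18 = 14·3 + 5·11 = 12
s_19 = 14·12 + 5·3 = 13
s_20 = 14·13 + 5·12 = 4
s_21 = 14·4 + 5·13 = 2
s_22 = 14·2 + 5·4 = 14
s_23 = 14·14 + 5·2 = 2
s_24 = 14·2 + 5·14 = 13
s_25 = 14·13 + 5·2 = 5
s_26 = 14·5 + 5·13 = 16
s_27 = 14·16 + 5·5 = 11
s_28 = 14·11 + 5·16 = 13
s_29 = 14·13 + 5·11 = 16
s_30 = 14·16 + 5·13 = 0
s_31 = 14·0 + 5·16 = 12
s_32 = 14·12 + 5·0 = 15
s_33 = 14·15 + 5·12 = 15
s_34 = 14·15 + 5·15 = 13
s_35 = 14·13 + 5·15 = 2
s_36 = 14·2 + 5·13 = 8
s_37 = 14·8 + 5·2 = 3
s_38 = 14·3 + 5·8 = 14
s_39 = 14·14 + 5·3 = 7
s_40 = 14·7 + 5·14 = 15
s_41 = 14·15 + 5·7 = 7
s_42 = 14·7 + 5·15 = 3
s_43 = 14·3 + 5·7 = 9
s_44 = 14·9 + 5·3 = 5
s_45 = 14·5 + 5·9 = 13
s_46 = 14·13 + 5·5 = 3
s_47 = 14·3 + 5·13 = 5
s_48 = 14·5 + 5·3 = 0
s_49 = 14·0 + 5·5 = 8
s_50 = 14·8 + 5·0 = 10
s_51 = 14·10 + 5·8 = 10
s_52 = 14·10 + 5·10 = 3
s_53 = 14·3 + 5·10 = 7
s_54 = 14·7 + 5·3 = 11
s_55 = 14·11 + 5·7 = 2
s_56 = 14·2 + 5·11 = 15
s_57 = 14·15 + 5·2 = 16
s_58 = 14·16 + 5·15 = 10
s_59 = 14·10 + 5·16 = 16
s_60 = 14·16 + 5·10 = 2
s_61 = 14·2 + 5·16 = 6
s_62 = 14·6 + 5·2 = 9
s_63 = 14·9 + 5·6 = 3
s_64 = 14·3 + 5·9 = 2
s_65 = 14·2 + 5·3 = 9
s_66 = 14·9 + 5·2 = 0
s_67 = 14·0 + 5·9 = 11
s_68 = 14·11 + 5·0 = 1
s_69 = 14·1 + 5·11 = 1
s_70 = 14·1 + 5·1 = 2
s_71 = 14·2 + 5·1 = 16
s_72 = 14·16 + 5·2 = 13
s_73 = 14·13 + 5·16 = 7
s_74 = 14·7 + 5·13 = 10
s_75 = 14·10 + 5·7 = 5
s_76 = 14·5 + 5·10 = 1
s_77 = 14·1 + 5·5 = 5
s_78 = 14·5 + 5·1 = 7
s_79 = 14·7 + 5·5 = 4
s_80 = 14·4 + 5·7 = 6
s_81 = 14·6 + 5·4 = 2
s_82 = 14·2 + 5·6 = 7
s_83 = 14·7 + 5·2 = 6
s_84 = 14·6 + 5·7 = 0
s_85 = 14·0 + 5·6 = 13
s_86 = 14·13 + 5·0 = 12
s_87 = 14·12 + 5·13 = 12
s_88 = 14·12 + 5·12 = 7
s_89 = 14·7 + 5·12 = 5
s_90 = 14·5 + 5·7 = 3
s_91 = 14·3 + 5·5 = 16
s_92 = 14·16 + 5·3 = 1
s_93 = 14·1 + 5·16 = 9
s_94 = 14·9 + 5·1 = 12
s_95 = 14·12 + 5·9 = 9
s_96 = 14·9 + 5·12 = 16
s_97 = 14·16 + 5·9 = 14
s_98 = 14·14 + 5·16 = 4
s_99 = 14·4 + 5·14 = 7
s_100 = 14·7 + 5·4 = 16
s_101 = 14·16 + 5·7 = 4
s_102 = 14·4 + 5·16 = 0
s_103 = 14·0 + 5·4 = 3
s_104 = 14·3 + 5·0 = 8
s_105 = 14·8 + 5·3 = 8
s_106 = 14·8 + 5·8 = 16
s_107 = 14·16 + 5·8 = 9
s_108 = 14·9 + 5·16 = 2
s_109 = 14·2 + 5·9 = 5
s_110 = 14·5 + 5·2 = 12
s_111 = 14·12 + 5·5 = 6
s_112 = 14·6 + 5·12 = 8
s_113 = 14·8 + 5·6 = 6
s_114 = 14·6 + 5·8 = 5
s_115 = 14·5 + 5·6 = 15
s_116 = 14·15 + 5·5 = 14
s_117 = 14·14 + 5·15 = 16
s_118 = 14·16 + 5·14 = 5
s_119 = 14·5 + 5·16 = 14
s_120 = 14·14 + 5·5 = 0
s_121 = 14·0 + 5·14 = 2
s_122 = 14·2 + 5·0 = 11
s_123 = 14·11 + 5·2 = 11
s_124 = 14·11 + 5·11 = 5
s_125 = 14·5 + 5·11 = 6
s_126 = 14·6 + 5·5 = 7
s_127 = 14·7 + 5·6 = 9
s_128 = 14·9 + 5·7 = 8
s_129 = 14·8 + 5·9 = 4
s_130 = 14·4 + 5·8 = 11
s_131 = 14·11 + 5·4 = 4
s_132 = 14·4 + 5·11 = 9
s_133 = 14·9 + 5·4 = 10
s_134 = 14·10 + 5·9 = 15
s_135 = 14·15 + 5·10 = 5
s_136 = 14·5 + 5·15 = 9
s_137 = 14·9 + 5·5 = 15
s_138 = 14·15 + 5·9 = 0
s_139 = 14·0 + 5·15 = 7
s_140 = 14·7 + 5·0 = 13
s_141 = 14·13 + 5·7 = 13
s_142 = 14·13 + 5·13 = 9
s_143 = 14·9 + 5·13 = 4
s_144 = 14·4 + 5·9 = 16
s_145 = 14·16 + 5·4 = 6
s_146 = 14·6 + 5·16 = 11
s_147 = 14·11 + 5·6 = 14
s_148 = 14·14 + 5·11 = 13
s_149 = 14·13 + 5·14 = 14
s_150 = 14·14 + 5·13 = 6
s_151 = 14·6 + 5·14 = 1
s_152 = 14·1 + 5·6 = 10
s_153 = 14·10 + 5·1 = 9
s_154 = 14·9 + 5·10 = 6
s_155 = 14·6 + 5·9 = 10
s_156 = 14·10 + 5·6 = 0
s_157 = 14·0 + 5·10 = 16
s_158 = 14·16 + 5·0 = 3
s_159 = 14·3 + 5·16 = 3
s_160 = 14·3 + 5·3 = 6
s_161 = 14·6 + 5·3 = 14
s_162 = 14·14 + 5·6 = 5
s_163 = 14·5 + 5·14 = 4
s_164 = 14·4 + 5·5 = 13
s_165 = 14·13 + 5·4 = 15
s_166 = 14·15 + 5·13 = 3
s_167 = 14·3 + 5·15 = 15
s_168 = 14·15 + 5·3 = 4
s_169 = 14·4 + 5·15 = 12
s_170 = 14·12 + 5·4 = 1
s_171 = 14·1 + 5·12 = 6
s_172 = 14·6 + 5·1 = 4
s_173 = 14·4 + 5·6 = 1
s_174 = 14·1 + 5·4 = 0
s_175 = 14·0 + 5·1 = 5
s_176 = 14·5 + 5·0 = 2
s_177 = 14·2 + 5·5 = 2
s_178 = 14·2 + 5·2 = 4
s_179 = 14·4 + 5·2 = 15
s_180 = 14·15 + 5·4 = 9
s_181 = 14·9 + 5·15 = 14
s_182 = 14·14 + 5·9 = 3
s_183 = 14·3 + 5·14 = 10
s_184 = 14·10 + 5·3 = 2

2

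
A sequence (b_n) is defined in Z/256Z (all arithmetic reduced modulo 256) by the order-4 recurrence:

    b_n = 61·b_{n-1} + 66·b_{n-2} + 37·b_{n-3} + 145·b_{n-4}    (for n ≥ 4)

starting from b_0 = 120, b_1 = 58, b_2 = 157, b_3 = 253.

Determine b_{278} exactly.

b_4 = 61·253 + 66·157 + 37·58 + 145·120 = 29
b_5 = 61·29 + 66·253 + 37·157 + 145·58 = 174
b_6 = 61·174 + 66·29 + 37·253 + 145·157 = 110
b_7 = 61·110 + 66·174 + 37·29 + 145·253 = 144
b_8 = 61·144 + 66·110 + 37·174 + 145·29 = 63
b_9 = 61·63 + 66·144 + 37·110 + 145·174 = 151
Continuing the recurrence:
  b_10 = 87;  b_11 = 84;  b_12 = 244;  b_13 = 230;  b_14 = 33;  b_15 = 1
  b_16 = 49;  b_17 = 250;  b_18 = 10;  b_19 = 124;  b_20 = 3;  b_21 = 187
  b_22 = 235;  b_23 = 224;  b_24 = 176;  b_25 = 146;  b_26 = 165;  b_27 = 69
  b_28 = 197;  b_29 = 70;  b_30 = 230;  b_31 = 104;  b_32 = 199;  b_33 = 31
  b_34 = 255;  b_35 = 108;  b_36 = 172;  b_37 = 62;  b_38 = 41;  b_39 = 201
  b_40 = 217;  b_41 = 146;  b_42 = 2;  b_43 = 84;  b_44 = 139;  b_45 = 195
  b_46 = 147;  b_47 = 248;  b_48 = 232;  b_49 = 234;  b_50 = 173;  b_51 = 141
  b_52 = 109;  b_53 = 222;  b_54 = 94;  b_55 = 64;  b_56 = 79;  b_57 = 167
  b_58 = 167;  b_59 = 132;  b_60 = 100;  b_61 = 150;  b_62 = 49;  b_63 = 145
  b_64 = 129;  b_65 = 42;  b_66 = 250;  b_67 = 44;  b_68 = 19;  b_69 = 203
  b_70 = 59;  b_71 = 16;  b_72 = 32;  b_73 = 66;  b_74 = 181;  b_75 = 213
  b_76 = 21;  b_77 = 118;  b_78 = 214;  b_79 = 24;  b_80 = 215;  b_81 = 47
  b_82 = 79;  b_83 = 156;  b_84 = 28;  b_85 = 238;  b_86 = 57;  b_87 = 89
  b_88 = 41;  b_89 = 194;  b_90 = 242;  b_91 = 4;  b_92 = 155;  b_93 = 211
  b_94 = 227;  b_95 = 40;  b_96 = 88;  b_97 = 154;  b_98 = 189;  b_99 = 29
  b_100 = 189;  b_101 = 14;  b_102 = 78;  b_103 = 240;  b_104 = 95;  b_105 = 183
  b_106 = 247;  b_107 = 180;  b_108 = 212;  b_109 = 70;  b_110 = 65;  b_111 = 33
  b_112 = 209;  b_113 = 90;  b_114 = 234;  b_115 = 220;  b_116 = 35;  b_117 = 219
  b_118 = 139;  b_119 = 64;  b_120 = 144;  b_121 = 242;  b_122 = 197;  b_123 = 101
  b_124 = 101;  b_125 = 166;  b_126 = 198;  b_127 = 200;  b_128 = 231;  b_129 = 63
  b_130 = 159;  b_131 = 204;  b_132 = 140;  b_133 = 158;  b_134 = 73;  b_135 = 233
  b_136 = 121;  b_137 = 242;  b_138 = 226;  b_139 = 180;  b_140 = 171;  b_141 = 227
  b_142 = 51;  b_143 = 88;  b_144 = 200;  b_145 = 74;  b_146 = 205;  b_147 = 173
  b_148 = 13;  b_149 = 62;  b_150 = 62;  b_151 = 160;  b_152 = 111;  b_153 = 199
  b_154 = 71;  b_155 = 228;  b_156 = 68;  b_157 = 246;  b_158 = 81;  b_159 = 177
  b_160 = 33;  b_161 = 138;  b_162 = 218;  b_163 = 140;  b_164 = 51;  b_165 = 235
  b_166 = 219;  b_167 = 112;  b_168 = 0;  b_169 = 162;  b_170 = 213;  b_171 = 245
  b_172 = 181;  b_173 = 214;  b_174 = 182;  b_175 = 120;  b_176 = 247;  b_177 = 79
  b_178 = 239;  b_179 = 252;  b_180 = 252;  b_181 = 78;  b_182 = 89;  b_183 = 121
  b_184 = 201;  b_185 = 34;  b_186 = 210;  b_187 = 100;  b_188 = 187;  b_189 = 243
  b_190 = 131;  b_191 = 136;  b_192 = 56;  b_193 = 250;  b_194 = 221;  b_195 = 61
  b_196 = 93;  b_197 = 110;  b_198 = 46;  b_199 = 80;  b_200 = 127;  b_201 = 215
  b_202 = 151;  b_203 = 20;  b_204 = 180;  b_205 = 166;  b_206 = 97;  b_207 = 65
  b_208 = 113;  b_209 = 186;  b_210 = 202;  b_211 = 60;  b_212 = 67;  b_213 = 251
  b_214 = 43;  b_215 = 160;  b_216 = 112;  b_217 = 82;  b_218 = 229;  b_219 = 133
  b_220 = 5;  b_221 = 6;  b_222 = 166;  b_223 = 40;  b_224 = 7;  b_225 = 95
  b_226 = 63;  b_227 = 44;  b_228 = 108;  b_229 = 254;  b_230 = 105;  b_231 = 9
  b_232 = 25;  b_233 = 82;  b_234 = 194;  b_235 = 20;  b_236 = 203;  b_237 = 3
  b_238 = 211;  b_239 = 184;  b_240 = 168;  b_241 = 170;  b_242 = 237;  b_243 = 205
  b_244 = 173;  b_245 = 158;  b_246 = 30;  b_247 = 0;  b_248 = 143;  b_249 = 231
  b_250 = 231;  b_251 = 68;  b_252 = 36;  b_253 = 86;  b_254 = 113;  b_255 = 209
  b_256 = 193;  b_257 = 234;  b_258 = 186;  b_259 = 236;  b_260 = 83;  b_261 = 11
  b_262 = 123;  b_263 = 208;  b_264 = 224;  b_265 = 2;  b_266 = 245;  b_267 = 21
  b_268 = 85;  b_269 = 54;  b_270 = 150;  b_271 = 216;  b_272 = 23;  b_273 = 111
  b_274 = 143;  b_275 = 92;  b_276 = 220
b_277 = 61·220 + 66·92 + 37·143 + 145·111 = 174
b_278 = 61·174 + 66·220 + 37·92 + 145·143 = 121

121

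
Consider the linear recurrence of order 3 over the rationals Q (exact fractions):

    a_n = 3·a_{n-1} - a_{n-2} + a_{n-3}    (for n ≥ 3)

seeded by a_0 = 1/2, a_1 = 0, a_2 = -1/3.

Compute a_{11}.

a_3 = 3·-1/3 + -1·0 + 1·1/2 = -1/2
a_4 = 3·-1/2 + -1·-1/3 + 1·0 = -7/6
a_5 = 3·-7/6 + -1·-1/2 + 1·-1/3 = -10/3
a_6 = 3·-10/3 + -1·-7/6 + 1·-1/2 = -28/3
a_7 = 3·-28/3 + -1·-10/3 + 1·-7/6 = -155/6
a_8 = 3·-155/6 + -1·-28/3 + 1·-10/3 = -143/2
a_9 = 3·-143/2 + -1·-155/6 + 1·-28/3 = -198
a_10 = 3·-198 + -1·-143/2 + 1·-155/6 = -1645/3
a_11 = 3·-1645/3 + -1·-198 + 1·-143/2 = -3037/2

-3037/2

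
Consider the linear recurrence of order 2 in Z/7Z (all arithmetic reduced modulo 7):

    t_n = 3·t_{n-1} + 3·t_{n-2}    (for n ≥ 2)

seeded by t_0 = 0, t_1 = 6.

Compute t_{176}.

2

t_2 = 3·6 + 3·0 = 4
t_3 = 3·4 + 3·6 = 2
t_4 = 3·2 + 3·4 = 4
t_5 = 3·4 + 3·2 = 4
t_6 = 3·4 + 3·4 = 3
t_7 = 3·3 + 3·4 = 0
t_8 = 3·0 + 3·3 = 2
t_9 = 3·2 + 3·0 = 6
t_10 = 3·6 + 3·2 = 3
t_11 = 3·3 + 3·6 = 6
t_12 = 3·6 + 3·3 = 6
t_13 = 3·6 + 3·6 = 1
t_14 = 3·1 + 3·6 = 0
t_15 = 3·0 + 3·1 = 3
t_16 = 3·3 + 3·0 = 2
t_17 = 3·2 + 3·3 = 1
t_18 = 3·1 + 3·2 = 2
t_19 = 3·2 + 3·1 = 2
t_20 = 3·2 + 3·2 = 5
t_21 = 3·5 + 3·2 = 0
t_22 = 3·0 + 3·5 = 1
t_23 = 3·1 + 3·0 = 3
t_24 = 3·3 + 3·1 = 5
t_25 = 3·5 + 3·3 = 3
t_26 = 3·3 + 3·5 = 3
t_27 = 3·3 + 3·3 = 4
t_28 = 3·4 + 3·3 = 0
t_29 = 3·0 + 3·4 = 5
t_30 = 3·5 + 3·0 = 1
t_31 = 3·1 + 3·5 = 4
t_32 = 3·4 + 3·1 = 1
t_33 = 3·1 + 3·4 = 1
t_34 = 3·1 + 3·1 = 6
t_35 = 3·6 + 3·1 = 0
t_36 = 3·0 + 3·6 = 4
t_37 = 3·4 + 3·0 = 5
t_38 = 3·5 + 3·4 = 6
t_39 = 3·6 + 3·5 = 5
t_40 = 3·5 + 3·6 = 5
t_41 = 3·5 + 3·5 = 2
t_42 = 3·2 + 3·5 = 0
t_43 = 3·0 + 3·2 = 6
(t_42, t_43) = (0, 6) = (t_0, t_1), so the sequence has period 42.
176 ≡ 8 (mod 42), hence t_176 = t_8 = 2.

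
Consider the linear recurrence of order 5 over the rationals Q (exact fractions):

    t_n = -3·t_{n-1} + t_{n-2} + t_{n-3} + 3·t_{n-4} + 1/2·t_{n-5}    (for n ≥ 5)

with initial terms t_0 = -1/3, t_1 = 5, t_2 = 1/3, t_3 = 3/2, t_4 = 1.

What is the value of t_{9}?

15631/12

t_5 = -3·1 + 1·3/2 + 1·1/3 + 3·5 + 1/2·-1/3 = 41/3
t_6 = -3·41/3 + 1·1 + 1·3/2 + 3·1/3 + 1/2·5 = -35
t_7 = -3·-35 + 1·41/3 + 1·1 + 3·3/2 + 1/2·1/3 = 373/3
t_8 = -3·373/3 + 1·-35 + 1·41/3 + 3·1 + 1/2·3/2 = -4687/12
t_9 = -3·-4687/12 + 1·373/3 + 1·-35 + 3·41/3 + 1/2·1 = 15631/12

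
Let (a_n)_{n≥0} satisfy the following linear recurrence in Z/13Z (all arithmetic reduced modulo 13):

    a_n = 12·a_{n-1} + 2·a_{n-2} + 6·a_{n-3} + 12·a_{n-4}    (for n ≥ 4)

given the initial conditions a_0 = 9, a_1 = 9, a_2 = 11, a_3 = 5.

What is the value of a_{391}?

10

a_4 = 12·5 + 2·11 + 6·9 + 12·9 = 10
a_5 = 12·10 + 2·5 + 6·11 + 12·9 = 5
a_6 = 12·5 + 2·10 + 6·5 + 12·11 = 8
a_7 = 12·8 + 2·5 + 6·10 + 12·5 = 5
a_8 = 12·5 + 2·8 + 6·5 + 12·10 = 5
a_9 = 12·5 + 2·5 + 6·8 + 12·5 = 9
a_10 = 12·9 + 2·5 + 6·5 + 12·8 = 10
a_11 = 12·10 + 2·9 + 6·5 + 12·5 = 7
a_12 = 12·7 + 2·10 + 6·9 + 12·5 = 10
a_13 = 12·10 + 2·7 + 6·10 + 12·9 = 3
a_14 = 12·3 + 2·10 + 6·7 + 12·10 = 10
a_15 = 12·10 + 2·3 + 6·10 + 12·7 = 10
a_16 = 12·10 + 2·10 + 6·3 + 12·10 = 5
a_17 = 12·5 + 2·10 + 6·10 + 12·3 = 7
a_18 = 12·7 + 2·5 + 6·10 + 12·10 = 1
a_19 = 12·1 + 2·7 + 6·5 + 12·10 = 7
a_20 = 12·7 + 2·1 + 6·7 + 12·5 = 6
a_21 = 12·6 + 2·7 + 6·1 + 12·7 = 7
a_22 = 12·7 + 2·6 + 6·7 + 12·1 = 7
a_23 = 12·7 + 2·7 + 6·6 + 12·7 = 10
a_24 = 12·10 + 2·7 + 6·7 + 12·6 = 1
a_25 = 12·1 + 2·10 + 6·7 + 12·7 = 2
a_26 = 12·2 + 2·1 + 6·10 + 12·7 = 1
a_27 = 12·1 + 2·2 + 6·1 + 12·10 = 12
a_28 = 12·12 + 2·1 + 6·2 + 12·1 = 1
a_29 = 12·1 + 2·12 + 6·1 + 12·2 = 1
a_30 = 12·1 + 2·1 + 6·12 + 12·1 = 7
a_31 = 12·7 + 2·1 + 6·1 + 12·12 = 2
a_32 = 12·2 + 2·7 + 6·1 + 12·1 = 4
a_33 = 12·4 + 2·2 + 6·7 + 12·1 = 2
a_34 = 12·2 + 2·4 + 6·2 + 12·7 = 11
a_35 = 12·11 + 2·2 + 6·4 + 12·2 = 2
a_36 = 12·2 + 2·11 + 6·2 + 12·4 = 2
a_37 = 12·2 + 2·2 + 6·11 + 12·2 = 1
a_38 = 12·1 + 2·2 + 6·2 + 12·11 = 4
a_39 = 12·4 + 2·1 + 6·2 + 12·2 = 8
a_40 = 12·8 + 2·4 + 6·1 + 12·2 = 4
a_41 = 12·4 + 2·8 + 6·4 + 12·1 = 9
a_42 = 12·9 + 2·4 + 6·8 + 12·4 = 4
a_43 = 12·4 + 2·9 + 6·4 + 12·8 = 4
a_44 = 12·4 + 2·4 + 6·9 + 12·4 = 2
a_45 = 12·2 + 2·4 + 6·4 + 12·9 = 8
a_46 = 12·8 + 2·2 + 6·4 + 12·4 = 3
a_47 = 12·3 + 2·8 + 6·2 + 12·4 = 8
a_48 = 12·8 + 2·3 + 6·8 + 12·2 = 5
a_49 = 12·5 + 2·8 + 6·3 + 12·8 = 8
a_50 = 12·8 + 2·5 + 6·8 + 12·3 = 8
a_51 = 12·8 + 2·8 + 6·5 + 12·8 = 4
a_52 = 12·4 + 2·8 + 6·8 + 12·5 = 3
a_53 = 12·3 + 2·4 + 6·8 + 12·8 = 6
a_54 = 12·6 + 2·3 + 6·4 + 12·8 = 3
a_55 = 12·3 + 2·6 + 6·3 + 12·4 = 10
a_56 = 12·10 + 2·3 + 6·6 + 12·3 = 3
a_57 = 12·3 + 2·10 + 6·3 + 12·6 = 3
a_58 = 12·3 + 2·3 + 6·10 + 12·3 = 8
a_59 = 12·8 + 2·3 + 6·3 + 12·10 = 6
a_60 = 12·6 + 2·8 + 6·3 + 12·3 = 12
a_61 = 12·12 + 2·6 + 6·8 + 12·3 = 6
a_62 = 12·6 + 2·12 + 6·6 + 12·8 = 7
a_63 = 12·7 + 2·6 + 6·12 + 12·6 = 6
a_64 = 12·6 + 2·7 + 6·6 + 12·12 = 6
a_65 = 12·6 + 2·6 + 6·7 + 12·6 = 3
a_66 = 12·3 + 2·6 + 6·6 + 12·7 = 12
a_67 = 12·12 + 2·3 + 6·6 + 12·6 = 11
a_68 = 12·11 + 2·12 + 6·3 + 12·6 = 12
a_69 = 12·12 + 2·11 + 6·12 + 12·3 = 1
a_70 = 12·1 + 2·12 + 6·11 + 12·12 = 12
a_71 = 12·12 + 2·1 + 6·12 + 12·11 = 12
a_72 = 12·12 + 2·12 + 6·1 + 12·12 = 6
a_73 = 12·6 + 2·12 + 6·12 + 12·1 = 11
a_74 = 12·11 + 2·6 + 6·12 + 12·12 = 9
a_75 = 12·9 + 2·11 + 6·6 + 12·12 = 11
a_76 = 12·11 + 2·9 + 6·11 + 12·6 = 2
a_77 = 12·2 + 2·11 + 6·9 + 12·11 = 11
a_78 = 12·11 + 2·2 + 6·11 + 12·9 = 11
a_79 = 12·11 + 2·11 + 6·2 + 12·11 = 12
a_80 = 12·12 + 2·11 + 6·11 + 12·2 = 9
a_81 = 12·9 + 2·12 + 6·11 + 12·11 = 5
a_82 = 12·5 + 2·9 + 6·12 + 12·11 = 9
a_83 = 12·9 + 2·5 + 6·9 + 12·12 = 4
a_84 = 12·4 + 2·9 + 6·5 + 12·9 = 9
a_85 = 12·9 + 2·4 + 6·9 + 12·5 = 9
a_86 = 12·9 + 2·9 + 6·4 + 12·9 = 11
a_87 = 12·11 + 2·9 + 6·9 + 12·4 = 5
(a_84, a_85, a_86, a_87) = (9, 9, 11, 5) = (a_0, a_1, a_2, a_3), so the sequence has period 84.
391 ≡ 55 (mod 84), hence a_391 = a_55 = 10.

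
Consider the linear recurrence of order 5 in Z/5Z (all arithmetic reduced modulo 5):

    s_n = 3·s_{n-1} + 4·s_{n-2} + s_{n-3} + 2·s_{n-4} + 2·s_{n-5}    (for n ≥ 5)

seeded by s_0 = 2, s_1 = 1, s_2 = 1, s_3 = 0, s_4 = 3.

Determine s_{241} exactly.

s_5 = 3·3 + 4·0 + 1·1 + 2·1 + 2·2 = 1
s_6 = 3·1 + 4·3 + 1·0 + 2·1 + 2·1 = 4
s_7 = 3·4 + 4·1 + 1·3 + 2·0 + 2·1 = 1
s_8 = 3·1 + 4·4 + 1·1 + 2·3 + 2·0 = 1
s_9 = 3·1 + 4·1 + 1·4 + 2·1 + 2·3 = 4
s_10 = 3·4 + 4·1 + 1·1 + 2·4 + 2·1 = 2
Continuing the recurrence:
  s_11 = 3;  s_12 = 0;  s_13 = 4;  s_14 = 2;  s_15 = 2;  s_16 = 4
  s_17 = 0;  s_18 = 0;  s_19 = 2;  s_20 = 3;  s_21 = 0;  s_22 = 4
  s_23 = 4;  s_24 = 3;  s_25 = 0;  s_26 = 4;  s_27 = 1;  s_28 = 3
  s_29 = 3;  s_30 = 0;  s_31 = 0;  s_32 = 1;  s_33 = 0;  s_34 = 0
  s_35 = 1;  s_36 = 0;  s_37 = 1;  s_38 = 4;  s_39 = 3;  s_40 = 3
  s_41 = 2;  s_42 = 1;  s_43 = 3;  s_44 = 2;  s_45 = 4;  s_46 = 4
  s_47 = 3;  s_48 = 4;  s_49 = 0;  s_50 = 0;  s_51 = 3;  s_52 = 3
  s_53 = 4;  s_54 = 2;  s_55 = 1;  s_56 = 2;  s_57 = 1;  s_58 = 4
  s_59 = 4;  s_60 = 0;  s_61 = 1;  s_62 = 2;  s_63 = 1;  s_64 = 0
  s_65 = 3;  s_66 = 1;  s_67 = 1;  s_68 = 2;  s_69 = 2;  s_70 = 3
  s_71 = 3;  s_72 = 4;  s_73 = 0;  s_74 = 4;  s_75 = 3;  s_76 = 4
  s_77 = 1;  s_78 = 0;  s_79 = 2;  s_80 = 1;  s_81 = 1;  s_82 = 1
  s_83 = 2;  s_84 = 2;  s_85 = 4;  s_86 = 1;  s_87 = 2;  s_88 = 2
  s_89 = 2;  s_90 = 1;  s_91 = 4;  s_92 = 1;  s_93 = 3;  s_94 = 3
  s_95 = 2;  s_96 = 1;  s_97 = 2;  s_98 = 4;  s_99 = 1;  s_100 = 2
  s_101 = 0;  s_102 = 1;  s_103 = 0;  s_104 = 0;  s_105 = 0;  s_106 = 2
  s_107 = 3;  s_108 = 2;  s_109 = 0;  s_110 = 0;  s_111 = 2;  s_112 = 1
  s_113 = 0;  s_114 = 1;  s_115 = 3;  s_116 = 4;  s_117 = 2;  s_118 = 2
  s_119 = 1;  s_120 = 2;  s_121 = 4;  s_122 = 4;  s_123 = 1;  s_124 = 4
  s_125 = 2;  s_126 = 4;  s_127 = 4;  s_128 = 0;  s_129 = 2;  s_130 = 2
  s_131 = 0;  s_132 = 3;  s_133 = 0;  s_134 = 0;  s_135 = 2;  s_136 = 2
  s_137 = 0;  s_138 = 0;  s_139 = 1;  s_140 = 1;  s_141 = 1;  s_142 = 3
  s_143 = 1;  s_144 = 0;  s_145 = 1;  s_146 = 2;  s_147 = 3;  s_148 = 0
  s_149 = 1;  s_150 = 2;  s_151 = 0;  s_152 = 0;  s_153 = 4;  s_154 = 3
  s_155 = 4;  s_156 = 3;  s_157 = 1;  s_158 = 3;  s_159 = 0;  s_160 = 2
  s_161 = 2;  s_162 = 2;  s_163 = 2;  s_164 = 0;  s_165 = 3;  s_166 = 4
  s_167 = 2;  s_168 = 4;  s_169 = 0;  s_170 = 2;  s_171 = 2;  s_172 = 1
  s_173 = 1;  s_174 = 3;  s_175 = 2;  s_176 = 0;  s_177 = 0;  s_178 = 0
  s_179 = 0;  s_180 = 4;  s_181 = 2;  s_182 = 2;  s_183 = 3;  s_184 = 2
  s_185 = 2;  s_186 = 0;  s_187 = 0;  s_188 = 2;  s_189 = 4;  s_190 = 4
  s_191 = 0;  s_192 = 4;  s_193 = 3;  s_194 = 1;  s_195 = 2;  s_196 = 1
  s_197 = 1;  s_198 = 2;  s_199 = 2;  s_200 = 1;  s_201 = 2;  s_202 = 3
  s_203 = 1;  s_204 = 3;  s_205 = 2;  s_206 = 4;  s_207 = 1;  s_208 = 4
  s_209 = 0;  s_210 = 4;  s_211 = 1;  s_212 = 4;  s_213 = 3;  s_214 = 4
  s_215 = 3;  s_216 = 3;  s_217 = 4;  s_218 = 1;  s_219 = 1;  s_220 = 3
  s_221 = 3;  s_222 = 2;  s_223 = 0;  s_224 = 4;  s_225 = 1;  s_226 = 4
  s_227 = 4;  s_228 = 2;  s_229 = 1;  s_230 = 0;  s_231 = 2;  s_232 = 4
  s_233 = 1;  s_234 = 3;  s_235 = 1;  s_236 = 3;  s_237 = 1;  s_238 = 4
  s_239 = 2
s_240 = 3·2 + 4·4 + 1·1 + 2·3 + 2·1 = 1
s_241 = 3·1 + 4·2 + 1·4 + 2·1 + 2·3 = 3

3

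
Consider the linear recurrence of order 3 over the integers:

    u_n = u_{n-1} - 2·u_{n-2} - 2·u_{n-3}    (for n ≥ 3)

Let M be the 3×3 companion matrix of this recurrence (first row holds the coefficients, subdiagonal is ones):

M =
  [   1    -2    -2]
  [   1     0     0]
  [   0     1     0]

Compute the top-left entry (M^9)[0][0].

-145

(M^9)[0][0] is the top entry after applying M 9 times to the unit state (1, 0, 0). Equivalently it is h_{11} for the auxiliary sequence (h_n) obeying the same recurrence with h_2 = 1 and h_i = 0 for 0 ≤ i < 2:
h_3 = 1·1 + -2·0 + -2·0 = 1
h_4 = 1·1 + -2·1 + -2·0 = -1
h_5 = 1·-1 + -2·1 + -2·1 = -5
h_6 = 1·-5 + -2·-1 + -2·1 = -5
h_7 = 1·-5 + -2·-5 + -2·-1 = 7
h_8 = 1·7 + -2·-5 + -2·-5 = 27
h_9 = 1·27 + -2·7 + -2·-5 = 23
h_10 = 1·23 + -2·27 + -2·7 = -45
h_11 = 1·-45 + -2·23 + -2·27 = -145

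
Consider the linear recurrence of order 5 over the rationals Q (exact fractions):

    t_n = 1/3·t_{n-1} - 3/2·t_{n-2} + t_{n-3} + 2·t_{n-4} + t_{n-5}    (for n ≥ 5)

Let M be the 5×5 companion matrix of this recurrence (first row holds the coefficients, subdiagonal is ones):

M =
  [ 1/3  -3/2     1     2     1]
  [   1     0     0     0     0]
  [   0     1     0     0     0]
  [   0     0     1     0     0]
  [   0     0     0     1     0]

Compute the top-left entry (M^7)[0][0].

-19787/8748

(M^7)[0][0] is the top entry after applying M 7 times to the unit state (1, 0, 0, 0, 0). Equivalently it is h_{11} for the auxiliary sequence (h_n) obeying the same recurrence with h_4 = 1 and h_i = 0 for 0 ≤ i < 4:
h_5 = 1/3·1 + -3/2·0 + 1·0 + 2·0 + 1·0 = 1/3
h_6 = 1/3·1/3 + -3/2·1 + 1·0 + 2·0 + 1·0 = -25/18
h_7 = 1/3·-25/18 + -3/2·1/3 + 1·1 + 2·0 + 1·0 = 1/27
h_8 = 1/3·1/27 + -3/2·-25/18 + 1·1/3 + 2·1 + 1·0 = 1435/324
h_9 = 1/3·1435/324 + -3/2·1/27 + 1·-25/18 + 2·1/3 + 1·1 = 1651/972
h_10 = 1/3·1651/972 + -3/2·1435/324 + 1·1/27 + 2·-25/18 + 1·1/3 = -49483/5832
h_11 = 1/3·-49483/5832 + -3/2·1651/972 + 1·1435/324 + 2·1/27 + 1·-25/18 = -19787/8748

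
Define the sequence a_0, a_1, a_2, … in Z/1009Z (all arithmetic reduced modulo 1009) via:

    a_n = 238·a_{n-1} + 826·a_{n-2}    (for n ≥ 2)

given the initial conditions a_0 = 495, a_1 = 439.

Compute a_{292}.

a_2 = 238·439 + 826·495 = 780
a_3 = 238·780 + 826·439 = 367
a_4 = 238·367 + 826·780 = 101
a_5 = 238·101 + 826·367 = 264
a_6 = 238·264 + 826·101 = 962
a_7 = 238·962 + 826·264 = 33
Continuing the recurrence:
  a_8 = 311;  a_9 = 376;  a_10 = 287;  a_11 = 507;  a_12 = 542;  a_13 = 900
  a_14 = 997;  a_15 = 947;  a_16 = 557;  a_17 = 634;  a_18 = 529;  a_19 = 799
  a_20 = 527;  a_21 = 398;  a_22 = 301;  a_23 = 822;  a_24 = 302;  a_25 = 152
  a_26 = 81;  a_27 = 543;  a_28 = 394;  a_29 = 457;  a_30 = 340;  a_31 = 316
  a_32 = 880;  a_33 = 262;  a_34 = 198;  a_35 = 187;  a_36 = 200;  a_37 = 262
  a_38 = 531;  a_39 = 739;  a_40 = 7;  a_41 = 626;  a_42 = 393;  a_43 = 165
  a_44 = 648;  a_45 = 931;  a_46 = 76;  a_47 = 74;  a_48 = 677;  a_49 = 270
  a_50 = 909;  a_51 = 447;  a_52 = 579;  a_53 = 506;  a_54 = 345;  a_55 = 611
  a_56 = 554;  a_57 = 868;  a_58 = 266;  a_59 = 319;  a_60 = 1;  a_61 = 383
  a_62 = 161;  a_63 = 517;  a_64 = 755;  a_65 = 323;  a_66 = 258;  a_67 = 277
  a_68 = 550;  a_69 = 498;  a_70 = 721;  a_71 = 753;  a_72 = 857;  a_73 = 582
  a_74 = 856;  a_75 = 358;  a_76 = 195;  a_77 = 67;  a_78 = 441;  a_79 = 878
  a_80 = 118;  a_81 = 598;  a_82 = 659;  a_83 = 994;  a_84 = 949;  a_85 = 573
  a_86 = 40;  a_87 = 516;  a_88 = 462;  a_89 = 393;  a_90 = 916;  a_91 = 793
  a_92 = 926;  a_93 = 603;  a_94 = 290;  a_95 = 40;  a_96 = 846;  a_97 = 300
  a_98 = 329;  a_99 = 195;  a_100 = 329;  a_101 = 239;  a_102 = 711;  a_103 = 365
  a_104 = 144;  a_105 = 774;  a_106 = 456;  a_107 = 183;  a_108 = 466;  a_109 = 735
  a_110 = 860;  a_111 = 554;  a_112 = 706;  a_113 = 52;  a_114 = 222;  a_115 = 942
  a_116 = 941;  a_117 = 113;  a_118 = 996;  a_119 = 443;  a_120 = 859;  a_121 = 275
  a_122 = 72;  a_123 = 108;  a_124 = 420;  a_125 = 485;  a_126 = 228;  a_127 = 824
  a_128 = 11;  a_129 = 149;  a_130 = 152;  a_131 = 837;  a_132 = 869;  a_133 = 174
  a_134 = 438;  a_135 = 763;  a_136 = 540;  a_137 = 999;  a_138 = 709;  a_139 = 51
  a_140 = 444;  a_141 = 484;  a_142 = 643;  a_143 = 895;  a_144 = 495;  a_145 = 439
  a_146 = 780;  a_147 = 367;  a_148 = 101;  a_149 = 264;  a_150 = 962;  a_151 = 33
  a_152 = 311;  a_153 = 376;  a_154 = 287;  a_155 = 507;  a_156 = 542;  a_157 = 900
  a_158 = 997;  a_159 = 947;  a_160 = 557;  a_161 = 634;  a_162 = 529;  a_163 = 799
  a_164 = 527;  a_165 = 398;  a_166 = 301;  a_167 = 822;  a_168 = 302;  a_169 = 152
  a_170 = 81;  a_171 = 543;  a_172 = 394;  a_173 = 457;  a_174 = 340;  a_175 = 316
  a_176 = 880;  a_177 = 262;  a_178 = 198;  a_179 = 187;  a_180 = 200;  a_181 = 262
  a_182 = 531;  a_183 = 739;  a_184 = 7;  a_185 = 626;  a_186 = 393;  a_187 = 165
  a_188 = 648;  a_189 = 931;  a_190 = 76;  a_191 = 74;  a_192 = 677;  a_193 = 270
  a_194 = 909;  a_195 = 447;  a_196 = 579;  a_197 = 506;  a_198 = 345;  a_199 = 611
  a_200 = 554;  a_201 = 868;  a_202 = 266;  a_203 = 319;  a_204 = 1;  a_205 = 383
  a_206 = 161;  a_207 = 517;  a_208 = 755;  a_209 = 323;  a_210 = 258;  a_211 = 277
  a_212 = 550;  a_213 = 498;  a_214 = 721;  a_215 = 753;  a_216 = 857;  a_217 = 582
  a_218 = 856;  a_219 = 358;  a_220 = 195;  a_221 = 67;  a_222 = 441;  a_223 = 878
  a_224 = 118;  a_225 = 598;  a_226 = 659;  a_227 = 994;  a_228 = 949;  a_229 = 573
  a_230 = 40;  a_231 = 516;  a_232 = 462;  a_233 = 393;  a_234 = 916;  a_235 = 793
  a_236 = 926;  a_237 = 603;  a_238 = 290;  a_239 = 40;  a_240 = 846;  a_241 = 300
  a_242 = 329;  a_243 = 195;  a_244 = 329;  a_245 = 239;  a_246 = 711;  a_247 = 365
  a_248 = 144;  a_249 = 774;  a_250 = 456;  a_251 = 183;  a_252 = 466;  a_253 = 735
  a_254 = 860;  a_255 = 554;  a_256 = 706;  a_257 = 52;  a_258 = 222;  a_259 = 942
  a_260 = 941;  a_261 = 113;  a_262 = 996;  a_263 = 443;  a_264 = 859;  a_265 = 275
  a_266 = 72;  a_267 = 108;  a_268 = 420;  a_269 = 485;  a_270 = 228;  a_271 = 824
  a_272 = 11;  a_273 = 149;  a_274 = 152;  a_275 = 837;  a_276 = 869;  a_277 = 174
  a_278 = 438;  a_279 = 763;  a_280 = 540;  a_281 = 999;  a_282 = 709;  a_283 = 51
  a_284 = 444;  a_285 = 484;  a_286 = 643;  a_287 = 895;  a_288 = 495;  a_289 = 439
  a_290 = 780
a_291 = 238·780 + 826·439 = 367
a_292 = 238·367 + 826·780 = 101

101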